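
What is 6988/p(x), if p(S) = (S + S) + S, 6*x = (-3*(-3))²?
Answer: 13976/81 ≈ 172.54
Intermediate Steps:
x = 27/2 (x = (-3*(-3))²/6 = (⅙)*9² = (⅙)*81 = 27/2 ≈ 13.500)
p(S) = 3*S (p(S) = 2*S + S = 3*S)
6988/p(x) = 6988/((3*(27/2))) = 6988/(81/2) = 6988*(2/81) = 13976/81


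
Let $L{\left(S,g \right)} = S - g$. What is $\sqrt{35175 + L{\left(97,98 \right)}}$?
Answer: $\sqrt{35174} \approx 187.55$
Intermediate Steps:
$\sqrt{35175 + L{\left(97,98 \right)}} = \sqrt{35175 + \left(97 - 98\right)} = \sqrt{35175 - 1} = \sqrt{35174}$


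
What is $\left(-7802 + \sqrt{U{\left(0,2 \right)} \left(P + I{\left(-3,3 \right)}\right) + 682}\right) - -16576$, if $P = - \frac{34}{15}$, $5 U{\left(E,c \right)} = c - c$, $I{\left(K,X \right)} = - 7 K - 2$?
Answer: $8774 + \sqrt{682} \approx 8800.1$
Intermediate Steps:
$I{\left(K,X \right)} = -2 - 7 K$
$U{\left(E,c \right)} = 0$ ($U{\left(E,c \right)} = \frac{c - c}{5} = \frac{1}{5} \cdot 0 = 0$)
$P = - \frac{34}{15}$ ($P = \left(-34\right) \frac{1}{15} = - \frac{34}{15} \approx -2.2667$)
$\left(-7802 + \sqrt{U{\left(0,2 \right)} \left(P + I{\left(-3,3 \right)}\right) + 682}\right) - -16576 = \left(-7802 + \sqrt{0 \left(- \frac{34}{15} - -19\right) + 682}\right) - -16576 = \left(-7802 + \sqrt{0 \left(- \frac{34}{15} + \left(-2 + 21\right)\right) + 682}\right) + 16576 = \left(-7802 + \sqrt{0 \left(- \frac{34}{15} + 19\right) + 682}\right) + 16576 = \left(-7802 + \sqrt{0 \cdot \frac{251}{15} + 682}\right) + 16576 = \left(-7802 + \sqrt{0 + 682}\right) + 16576 = \left(-7802 + \sqrt{682}\right) + 16576 = 8774 + \sqrt{682}$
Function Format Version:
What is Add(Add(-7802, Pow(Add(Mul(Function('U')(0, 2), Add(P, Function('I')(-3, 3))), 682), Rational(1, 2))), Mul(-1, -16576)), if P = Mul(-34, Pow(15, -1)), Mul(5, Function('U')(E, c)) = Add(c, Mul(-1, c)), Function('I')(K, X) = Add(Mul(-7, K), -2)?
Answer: Add(8774, Pow(682, Rational(1, 2))) ≈ 8800.1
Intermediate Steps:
Function('I')(K, X) = Add(-2, Mul(-7, K))
Function('U')(E, c) = 0 (Function('U')(E, c) = Mul(Rational(1, 5), Add(c, Mul(-1, c))) = Mul(Rational(1, 5), 0) = 0)
P = Rational(-34, 15) (P = Mul(-34, Rational(1, 15)) = Rational(-34, 15) ≈ -2.2667)
Add(Add(-7802, Pow(Add(Mul(Function('U')(0, 2), Add(P, Function('I')(-3, 3))), 682), Rational(1, 2))), Mul(-1, -16576)) = Add(Add(-7802, Pow(Add(Mul(0, Add(Rational(-34, 15), Add(-2, Mul(-7, -3)))), 682), Rational(1, 2))), Mul(-1, -16576)) = Add(Add(-7802, Pow(Add(Mul(0, Add(Rational(-34, 15), Add(-2, 21))), 682), Rational(1, 2))), 16576) = Add(Add(-7802, Pow(Add(Mul(0, Add(Rational(-34, 15), 19)), 682), Rational(1, 2))), 16576) = Add(Add(-7802, Pow(Add(Mul(0, Rational(251, 15)), 682), Rational(1, 2))), 16576) = Add(Add(-7802, Pow(Add(0, 682), Rational(1, 2))), 16576) = Add(Add(-7802, Pow(682, Rational(1, 2))), 16576) = Add(8774, Pow(682, Rational(1, 2)))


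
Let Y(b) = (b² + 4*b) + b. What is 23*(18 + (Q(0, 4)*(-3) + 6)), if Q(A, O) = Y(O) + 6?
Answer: -2346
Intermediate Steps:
Y(b) = b² + 5*b
Q(A, O) = 6 + O*(5 + O) (Q(A, O) = O*(5 + O) + 6 = 6 + O*(5 + O))
23*(18 + (Q(0, 4)*(-3) + 6)) = 23*(18 + ((6 + 4*(5 + 4))*(-3) + 6)) = 23*(18 + ((6 + 4*9)*(-3) + 6)) = 23*(18 + ((6 + 36)*(-3) + 6)) = 23*(18 + (42*(-3) + 6)) = 23*(18 + (-126 + 6)) = 23*(18 - 120) = 23*(-102) = -2346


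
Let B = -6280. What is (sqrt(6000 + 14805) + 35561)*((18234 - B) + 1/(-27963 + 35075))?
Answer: 6199831657209/7112 + 174343569*sqrt(20805)/7112 ≈ 8.7528e+8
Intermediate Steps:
(sqrt(6000 + 14805) + 35561)*((18234 - B) + 1/(-27963 + 35075)) = (sqrt(6000 + 14805) + 35561)*((18234 - 1*(-6280)) + 1/(-27963 + 35075)) = (sqrt(20805) + 35561)*((18234 + 6280) + 1/7112) = (35561 + sqrt(20805))*(24514 + 1/7112) = (35561 + sqrt(20805))*(174343569/7112) = 6199831657209/7112 + 174343569*sqrt(20805)/7112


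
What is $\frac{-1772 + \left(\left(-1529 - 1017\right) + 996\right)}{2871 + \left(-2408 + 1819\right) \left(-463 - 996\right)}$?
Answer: $- \frac{1661}{431111} \approx -0.0038528$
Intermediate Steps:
$\frac{-1772 + \left(\left(-1529 - 1017\right) + 996\right)}{2871 + \left(-2408 + 1819\right) \left(-463 - 996\right)} = \frac{-1772 + \left(-2546 + 996\right)}{2871 - -859351} = \frac{-1772 - 1550}{2871 + 859351} = - \frac{3322}{862222} = \left(-3322\right) \frac{1}{862222} = - \frac{1661}{431111}$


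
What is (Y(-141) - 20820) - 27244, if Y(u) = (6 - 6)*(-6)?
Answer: -48064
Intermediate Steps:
Y(u) = 0 (Y(u) = 0*(-6) = 0)
(Y(-141) - 20820) - 27244 = (0 - 20820) - 27244 = -20820 - 27244 = -48064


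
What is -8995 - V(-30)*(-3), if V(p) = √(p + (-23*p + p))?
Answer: -8995 + 9*√70 ≈ -8919.7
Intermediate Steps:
V(p) = √21*√(-p) (V(p) = √(p - 22*p) = √(-21*p) = √21*√(-p))
-8995 - V(-30)*(-3) = -8995 - √21*√(-1*(-30))*(-3) = -8995 - √21*√30*(-3) = -8995 - 3*√70*(-3) = -8995 - (-9)*√70 = -8995 + 9*√70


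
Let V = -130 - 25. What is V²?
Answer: 24025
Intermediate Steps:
V = -155
V² = (-155)² = 24025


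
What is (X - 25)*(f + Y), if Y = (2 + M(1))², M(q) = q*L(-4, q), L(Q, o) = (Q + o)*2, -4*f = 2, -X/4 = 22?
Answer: -3503/2 ≈ -1751.5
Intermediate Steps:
X = -88 (X = -4*22 = -88)
f = -½ (f = -¼*2 = -½ ≈ -0.50000)
L(Q, o) = 2*Q + 2*o
M(q) = q*(-8 + 2*q) (M(q) = q*(2*(-4) + 2*q) = q*(-8 + 2*q))
Y = 16 (Y = (2 + 2*1*(-4 + 1))² = (2 + 2*1*(-3))² = (2 - 6)² = (-4)² = 16)
(X - 25)*(f + Y) = (-88 - 25)*(-½ + 16) = -113*31/2 = -3503/2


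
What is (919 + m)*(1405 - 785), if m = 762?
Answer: 1042220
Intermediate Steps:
(919 + m)*(1405 - 785) = (919 + 762)*(1405 - 785) = 1681*620 = 1042220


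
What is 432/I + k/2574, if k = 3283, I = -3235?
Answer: 9508537/8326890 ≈ 1.1419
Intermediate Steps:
432/I + k/2574 = 432/(-3235) + 3283/2574 = 432*(-1/3235) + 3283*(1/2574) = -432/3235 + 3283/2574 = 9508537/8326890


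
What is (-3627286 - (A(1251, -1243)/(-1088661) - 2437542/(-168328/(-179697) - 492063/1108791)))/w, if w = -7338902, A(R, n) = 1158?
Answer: -2608866161171831154367/14531904125687594998541 ≈ -0.17953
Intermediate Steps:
(-3627286 - (A(1251, -1243)/(-1088661) - 2437542/(-168328/(-179697) - 492063/1108791)))/w = (-3627286 - (1158/(-1088661) - 2437542/(-168328/(-179697) - 492063/1108791)))/(-7338902) = (-3627286 - (1158*(-1/1088661) - 2437542/(-168328*(-1/179697) - 492063*1/1108791)))*(-1/7338902) = (-3627286 - (-386/362887 - 2437542/(168328/179697 - 164021/369597)))*(-1/7338902) = (-3627286 - (-386/362887 - 2437542/10913147393/22138490703))*(-1/7338902) = (-3627286 - (-386/362887 - 2437542*22138490703/10913147393))*(-1/7338902) = (-3627286 - (-386/362887 - 53963500905172026/10913147393))*(-1/7338902) = (-3627286 - 1*(-19582652957187635892760/3960239318003591))*(-1/7338902) = (-3627286 + 19582652957187635892760/3960239318003591)*(-1/7338902) = (5217732322343662308734/3960239318003591)*(-1/7338902) = -2608866161171831154367/14531904125687594998541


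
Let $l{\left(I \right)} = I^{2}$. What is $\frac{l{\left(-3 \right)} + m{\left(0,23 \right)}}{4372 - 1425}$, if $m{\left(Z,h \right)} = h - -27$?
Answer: $\frac{59}{2947} \approx 0.02002$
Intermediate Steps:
$m{\left(Z,h \right)} = 27 + h$ ($m{\left(Z,h \right)} = h + 27 = 27 + h$)
$\frac{l{\left(-3 \right)} + m{\left(0,23 \right)}}{4372 - 1425} = \frac{\left(-3\right)^{2} + \left(27 + 23\right)}{4372 - 1425} = \frac{9 + 50}{2947} = 59 \cdot \frac{1}{2947} = \frac{59}{2947}$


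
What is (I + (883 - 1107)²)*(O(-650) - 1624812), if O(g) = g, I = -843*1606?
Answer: 2119085551084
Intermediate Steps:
I = -1353858
(I + (883 - 1107)²)*(O(-650) - 1624812) = (-1353858 + (883 - 1107)²)*(-650 - 1624812) = (-1353858 + (-224)²)*(-1625462) = (-1353858 + 50176)*(-1625462) = -1303682*(-1625462) = 2119085551084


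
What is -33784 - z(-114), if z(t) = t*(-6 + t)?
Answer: -47464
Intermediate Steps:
-33784 - z(-114) = -33784 - (-114)*(-6 - 114) = -33784 - (-114)*(-120) = -33784 - 1*13680 = -33784 - 13680 = -47464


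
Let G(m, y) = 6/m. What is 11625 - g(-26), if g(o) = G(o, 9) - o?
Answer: 150790/13 ≈ 11599.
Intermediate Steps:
g(o) = -o + 6/o (g(o) = 6/o - o = -o + 6/o)
11625 - g(-26) = 11625 - (-1*(-26) + 6/(-26)) = 11625 - (26 + 6*(-1/26)) = 11625 - (26 - 3/13) = 11625 - 1*335/13 = 11625 - 335/13 = 150790/13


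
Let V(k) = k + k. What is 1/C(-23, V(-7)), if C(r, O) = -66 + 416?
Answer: 1/350 ≈ 0.0028571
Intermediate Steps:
V(k) = 2*k
C(r, O) = 350
1/C(-23, V(-7)) = 1/350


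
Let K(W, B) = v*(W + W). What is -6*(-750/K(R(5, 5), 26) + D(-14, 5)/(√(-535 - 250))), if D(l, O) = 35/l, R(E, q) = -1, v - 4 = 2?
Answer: -375 - 3*I*√785/157 ≈ -375.0 - 0.53537*I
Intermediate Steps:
v = 6 (v = 4 + 2 = 6)
K(W, B) = 12*W (K(W, B) = 6*(W + W) = 6*(2*W) = 12*W)
-6*(-750/K(R(5, 5), 26) + D(-14, 5)/(√(-535 - 250))) = -6*(-750/(12*(-1)) + (35/(-14))/(√(-535 - 250))) = -6*(-750/(-12) + (35*(-1/14))/(√(-785))) = -6*(-750*(-1/12) - 5*(-I*√785/785)/2) = -6*(125/2 - (-1)*I*√785/314) = -6*(125/2 + I*√785/314) = -375 - 3*I*√785/157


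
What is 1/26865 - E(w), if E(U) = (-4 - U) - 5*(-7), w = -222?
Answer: -6796844/26865 ≈ -253.00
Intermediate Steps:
E(U) = 31 - U (E(U) = (-4 - U) + 35 = 31 - U)
1/26865 - E(w) = 1/26865 - (31 - 1*(-222)) = 1/26865 - (31 + 222) = 1/26865 - 1*253 = 1/26865 - 253 = -6796844/26865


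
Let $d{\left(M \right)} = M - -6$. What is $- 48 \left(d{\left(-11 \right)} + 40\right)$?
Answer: $-1680$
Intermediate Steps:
$d{\left(M \right)} = 6 + M$ ($d{\left(M \right)} = M + 6 = 6 + M$)
$- 48 \left(d{\left(-11 \right)} + 40\right) = - 48 \left(\left(6 - 11\right) + 40\right) = - 48 \left(-5 + 40\right) = \left(-48\right) 35 = -1680$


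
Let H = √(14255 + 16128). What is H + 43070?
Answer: 43070 + √30383 ≈ 43244.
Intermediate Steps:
H = √30383 ≈ 174.31
H + 43070 = √30383 + 43070 = 43070 + √30383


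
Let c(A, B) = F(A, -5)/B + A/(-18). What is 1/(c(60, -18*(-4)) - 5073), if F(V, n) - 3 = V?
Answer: -24/121811 ≈ -0.00019703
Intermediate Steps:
F(V, n) = 3 + V
c(A, B) = -A/18 + (3 + A)/B (c(A, B) = (3 + A)/B + A/(-18) = (3 + A)/B + A*(-1/18) = (3 + A)/B - A/18 = -A/18 + (3 + A)/B)
1/(c(60, -18*(-4)) - 5073) = 1/((3 + 60 - 1/18*60*(-18*(-4)))/((-18*(-4))) - 5073) = 1/((3 + 60 - 1/18*60*72)/72 - 5073) = 1/((3 + 60 - 240)/72 - 5073) = 1/((1/72)*(-177) - 5073) = 1/(-59/24 - 5073) = 1/(-121811/24) = -24/121811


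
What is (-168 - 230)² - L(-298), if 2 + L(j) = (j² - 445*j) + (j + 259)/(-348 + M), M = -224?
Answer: -2772355/44 ≈ -63008.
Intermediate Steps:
L(j) = -1403/572 + j² - 254541*j/572 (L(j) = -2 + ((j² - 445*j) + (j + 259)/(-348 - 224)) = -2 + ((j² - 445*j) + (259 + j)/(-572)) = -2 + ((j² - 445*j) + (259 + j)*(-1/572)) = -2 + ((j² - 445*j) + (-259/572 - j/572)) = -2 + (-259/572 + j² - 254541*j/572) = -1403/572 + j² - 254541*j/572)
(-168 - 230)² - L(-298) = (-168 - 230)² - (-1403/572 + (-298)² - 254541/572*(-298)) = (-398)² - (-1403/572 + 88804 + 37926609/286) = 158404 - 1*9742131/44 = 158404 - 9742131/44 = -2772355/44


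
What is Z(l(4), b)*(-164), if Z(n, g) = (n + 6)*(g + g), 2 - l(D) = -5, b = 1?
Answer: -4264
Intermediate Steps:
l(D) = 7 (l(D) = 2 - 1*(-5) = 2 + 5 = 7)
Z(n, g) = 2*g*(6 + n) (Z(n, g) = (6 + n)*(2*g) = 2*g*(6 + n))
Z(l(4), b)*(-164) = (2*1*(6 + 7))*(-164) = (2*1*13)*(-164) = 26*(-164) = -4264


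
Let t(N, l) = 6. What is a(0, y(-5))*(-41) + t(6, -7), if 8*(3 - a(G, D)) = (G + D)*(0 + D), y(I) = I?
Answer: 89/8 ≈ 11.125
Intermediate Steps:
a(G, D) = 3 - D*(D + G)/8 (a(G, D) = 3 - (G + D)*(0 + D)/8 = 3 - (D + G)*D/8 = 3 - D*(D + G)/8)
a(0, y(-5))*(-41) + t(6, -7) = (3 - ⅛*(-5)² - ⅛*(-5)*0)*(-41) + 6 = (3 - ⅛*25 + 0)*(-41) + 6 = (3 - 25/8 + 0)*(-41) + 6 = -⅛*(-41) + 6 = 41/8 + 6 = 89/8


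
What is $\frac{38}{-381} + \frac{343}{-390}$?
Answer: $- \frac{16167}{16510} \approx -0.97923$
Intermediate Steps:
$\frac{38}{-381} + \frac{343}{-390} = 38 \left(- \frac{1}{381}\right) + 343 \left(- \frac{1}{390}\right) = - \frac{38}{381} - \frac{343}{390} = - \frac{16167}{16510}$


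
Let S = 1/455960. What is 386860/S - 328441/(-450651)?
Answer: 79491540158654041/450651 ≈ 1.7639e+11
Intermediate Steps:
S = 1/455960 ≈ 2.1932e-6
386860/S - 328441/(-450651) = 386860/(1/455960) - 328441/(-450651) = 386860*455960 - 328441*(-1/450651) = 176392685600 + 328441/450651 = 79491540158654041/450651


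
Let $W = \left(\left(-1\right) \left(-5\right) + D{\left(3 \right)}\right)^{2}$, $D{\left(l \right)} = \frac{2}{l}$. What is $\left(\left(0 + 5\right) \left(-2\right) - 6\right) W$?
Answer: $- \frac{4624}{9} \approx -513.78$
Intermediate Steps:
$W = \frac{289}{9}$ ($W = \left(\left(-1\right) \left(-5\right) + \frac{2}{3}\right)^{2} = \left(5 + 2 \cdot \frac{1}{3}\right)^{2} = \left(5 + \frac{2}{3}\right)^{2} = \left(\frac{17}{3}\right)^{2} = \frac{289}{9} \approx 32.111$)
$\left(\left(0 + 5\right) \left(-2\right) - 6\right) W = \left(\left(0 + 5\right) \left(-2\right) - 6\right) \frac{289}{9} = \left(5 \left(-2\right) - 6\right) \frac{289}{9} = \left(-10 - 6\right) \frac{289}{9} = \left(-16\right) \frac{289}{9} = - \frac{4624}{9}$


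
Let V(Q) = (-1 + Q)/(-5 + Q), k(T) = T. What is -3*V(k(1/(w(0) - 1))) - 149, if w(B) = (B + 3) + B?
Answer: -448/3 ≈ -149.33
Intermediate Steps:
w(B) = 3 + 2*B (w(B) = (3 + B) + B = 3 + 2*B)
V(Q) = (-1 + Q)/(-5 + Q)
-3*V(k(1/(w(0) - 1))) - 149 = -3*(-1 + 1/((3 + 2*0) - 1))/(-5 + 1/((3 + 2*0) - 1)) - 149 = -3*(-1 + 1/((3 + 0) - 1))/(-5 + 1/((3 + 0) - 1)) - 149 = -3*(-1 + 1/(3 - 1))/(-5 + 1/(3 - 1)) - 149 = -3*(-1 + 1/2)/(-5 + 1/2) - 149 = -3*(-1 + ½)/(-5 + ½) - 149 = -3*(-1)/((-9/2)*2) - 149 = -(-2)*(-1)/(3*2) - 149 = -3*⅑ - 149 = -⅓ - 149 = -448/3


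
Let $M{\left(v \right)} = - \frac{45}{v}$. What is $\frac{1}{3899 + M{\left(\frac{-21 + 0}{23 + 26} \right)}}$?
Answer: $\frac{1}{4004} \approx 0.00024975$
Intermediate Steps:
$\frac{1}{3899 + M{\left(\frac{-21 + 0}{23 + 26} \right)}} = \frac{1}{3899 - \frac{45}{\left(-21 + 0\right) \frac{1}{23 + 26}}} = \frac{1}{3899 - \frac{45}{\left(-21\right) \frac{1}{49}}} = \frac{1}{3899 - \frac{45}{- \frac{3}{7}}} = \frac{1}{3899 - -105} = \frac{1}{3899 + 105} = \frac{1}{4004}$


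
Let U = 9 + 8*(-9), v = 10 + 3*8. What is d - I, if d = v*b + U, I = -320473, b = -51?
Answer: 318676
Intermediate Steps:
v = 34 (v = 10 + 24 = 34)
U = -63 (U = 9 - 72 = -63)
d = -1797 (d = 34*(-51) - 63 = -1734 - 63 = -1797)
d - I = -1797 - 1*(-320473) = -1797 + 320473 = 318676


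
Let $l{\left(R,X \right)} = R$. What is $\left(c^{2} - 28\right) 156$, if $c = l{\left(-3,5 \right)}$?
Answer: $-2964$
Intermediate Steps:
$c = -3$
$\left(c^{2} - 28\right) 156 = \left(\left(-3\right)^{2} - 28\right) 156 = \left(9 - 28\right) 156 = \left(-19\right) 156 = -2964$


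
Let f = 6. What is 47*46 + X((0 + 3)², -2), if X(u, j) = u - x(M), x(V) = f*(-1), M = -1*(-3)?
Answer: 2177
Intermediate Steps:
M = 3
x(V) = -6 (x(V) = 6*(-1) = -6)
X(u, j) = 6 + u (X(u, j) = u - 1*(-6) = u + 6 = 6 + u)
47*46 + X((0 + 3)², -2) = 47*46 + (6 + (0 + 3)²) = 2162 + (6 + 3²) = 2162 + (6 + 9) = 2162 + 15 = 2177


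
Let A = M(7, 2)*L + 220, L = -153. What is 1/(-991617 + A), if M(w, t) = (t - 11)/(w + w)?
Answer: -14/13878181 ≈ -1.0088e-6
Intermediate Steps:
M(w, t) = (-11 + t)/(2*w) (M(w, t) = (-11 + t)/((2*w)) = (-11 + t)*(1/(2*w)) = (-11 + t)/(2*w))
A = 4457/14 (A = ((½)*(-11 + 2)/7)*(-153) + 220 = ((½)*(⅐)*(-9))*(-153) + 220 = -9/14*(-153) + 220 = 1377/14 + 220 = 4457/14 ≈ 318.36)
1/(-991617 + A) = 1/(-991617 + 4457/14) = 1/(-13878181/14) = -14/13878181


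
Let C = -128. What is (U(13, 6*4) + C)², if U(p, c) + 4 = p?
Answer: 14161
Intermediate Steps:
U(p, c) = -4 + p
(U(13, 6*4) + C)² = ((-4 + 13) - 128)² = (9 - 128)² = (-119)² = 14161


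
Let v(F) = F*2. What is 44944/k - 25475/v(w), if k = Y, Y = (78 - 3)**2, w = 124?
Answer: -132150763/1395000 ≈ -94.732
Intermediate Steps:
v(F) = 2*F
Y = 5625 (Y = 75**2 = 5625)
k = 5625
44944/k - 25475/v(w) = 44944/5625 - 25475/(2*124) = 44944*(1/5625) - 25475/248 = 44944/5625 - 25475*1/248 = 44944/5625 - 25475/248 = -132150763/1395000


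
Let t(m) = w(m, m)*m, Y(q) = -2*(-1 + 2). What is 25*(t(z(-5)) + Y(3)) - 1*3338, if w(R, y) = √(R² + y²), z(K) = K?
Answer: -3388 - 625*√2 ≈ -4271.9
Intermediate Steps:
Y(q) = -2 (Y(q) = -2*1 = -2)
t(m) = m*√2*√(m²) (t(m) = √(m² + m²)*m = √(2*m²)*m = (√2*√(m²))*m = m*√2*√(m²))
25*(t(z(-5)) + Y(3)) - 1*3338 = 25*(-5*√2*√((-5)²) - 2) - 1*3338 = 25*(-5*√2*√25 - 2) - 3338 = 25*(-5*√2*5 - 2) - 3338 = 25*(-25*√2 - 2) - 3338 = 25*(-2 - 25*√2) - 3338 = (-50 - 625*√2) - 3338 = -3388 - 625*√2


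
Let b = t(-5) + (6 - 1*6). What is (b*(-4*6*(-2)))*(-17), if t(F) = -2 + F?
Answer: 5712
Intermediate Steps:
b = -7 (b = (-2 - 5) + (6 - 1*6) = -7 + (6 - 6) = -7 + 0 = -7)
(b*(-4*6*(-2)))*(-17) = -7*(-4*6)*(-2)*(-17) = -(-168)*(-2)*(-17) = -7*48*(-17) = -336*(-17) = 5712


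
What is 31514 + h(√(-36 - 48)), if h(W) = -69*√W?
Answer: 31514 - 69*21^(¼)*(1 + I) ≈ 31366.0 - 147.71*I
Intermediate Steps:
31514 + h(√(-36 - 48)) = 31514 - 69*(-36 - 48)^(¼) = 31514 - 69*(-21)^(¼)*√2 = 31514 - 69*√2*21^(¼)*√I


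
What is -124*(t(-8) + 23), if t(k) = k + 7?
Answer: -2728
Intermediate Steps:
t(k) = 7 + k
-124*(t(-8) + 23) = -124*((7 - 8) + 23) = -124*(-1 + 23) = -124*22 = -2728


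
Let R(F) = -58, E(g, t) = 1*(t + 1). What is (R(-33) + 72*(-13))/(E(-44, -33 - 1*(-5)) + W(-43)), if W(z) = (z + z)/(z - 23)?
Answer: 16401/424 ≈ 38.682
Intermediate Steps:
E(g, t) = 1 + t (E(g, t) = 1*(1 + t) = 1 + t)
W(z) = 2*z/(-23 + z) (W(z) = (2*z)/(-23 + z) = 2*z/(-23 + z))
(R(-33) + 72*(-13))/(E(-44, -33 - 1*(-5)) + W(-43)) = (-58 + 72*(-13))/((1 + (-33 - 1*(-5))) + 2*(-43)/(-23 - 43)) = (-58 - 936)/((1 + (-33 + 5)) + 2*(-43)/(-66)) = -994/((1 - 28) + 2*(-43)*(-1/66)) = -994/(-27 + 43/33) = -994/(-848/33) = -994*(-33/848) = 16401/424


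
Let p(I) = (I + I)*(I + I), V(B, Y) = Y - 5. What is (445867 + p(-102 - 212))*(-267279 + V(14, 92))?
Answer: -224508345192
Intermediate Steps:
V(B, Y) = -5 + Y
p(I) = 4*I² (p(I) = (2*I)*(2*I) = 4*I²)
(445867 + p(-102 - 212))*(-267279 + V(14, 92)) = (445867 + 4*(-102 - 212)²)*(-267279 + (-5 + 92)) = (445867 + 4*(-314)²)*(-267279 + 87) = (445867 + 4*98596)*(-267192) = (445867 + 394384)*(-267192) = 840251*(-267192) = -224508345192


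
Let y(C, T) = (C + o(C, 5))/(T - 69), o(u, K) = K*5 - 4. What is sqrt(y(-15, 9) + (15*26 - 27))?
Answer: sqrt(36290)/10 ≈ 19.050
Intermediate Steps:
o(u, K) = -4 + 5*K (o(u, K) = 5*K - 4 = -4 + 5*K)
y(C, T) = (21 + C)/(-69 + T) (y(C, T) = (C + (-4 + 5*5))/(T - 69) = (C + (-4 + 25))/(-69 + T) = (C + 21)/(-69 + T) = (21 + C)/(-69 + T))
sqrt(y(-15, 9) + (15*26 - 27)) = sqrt((21 - 15)/(-69 + 9) + (15*26 - 27)) = sqrt(6/(-60) + (390 - 27)) = sqrt(-1/60*6 + 363) = sqrt(-1/10 + 363) = sqrt(3629/10) = sqrt(36290)/10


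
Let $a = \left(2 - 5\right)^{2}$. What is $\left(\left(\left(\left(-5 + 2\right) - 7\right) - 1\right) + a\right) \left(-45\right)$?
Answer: $90$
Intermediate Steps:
$a = 9$ ($a = \left(-3\right)^{2} = 9$)
$\left(\left(\left(\left(-5 + 2\right) - 7\right) - 1\right) + a\right) \left(-45\right) = \left(\left(\left(\left(-5 + 2\right) - 7\right) - 1\right) + 9\right) \left(-45\right) = \left(\left(\left(-3 - 7\right) - 1\right) + 9\right) \left(-45\right) = \left(\left(-10 - 1\right) + 9\right) \left(-45\right) = \left(-11 + 9\right) \left(-45\right) = \left(-2\right) \left(-45\right) = 90$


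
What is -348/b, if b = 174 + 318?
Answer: -29/41 ≈ -0.70732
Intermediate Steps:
b = 492
-348/b = -348/492 = (1/492)*(-348) = -29/41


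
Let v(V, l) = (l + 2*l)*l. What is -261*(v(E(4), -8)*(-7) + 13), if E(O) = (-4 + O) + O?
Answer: 347391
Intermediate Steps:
E(O) = -4 + 2*O
v(V, l) = 3*l**2 (v(V, l) = (3*l)*l = 3*l**2)
-261*(v(E(4), -8)*(-7) + 13) = -261*((3*(-8)**2)*(-7) + 13) = -261*((3*64)*(-7) + 13) = -261*(192*(-7) + 13) = -261*(-1344 + 13) = -261*(-1331) = 347391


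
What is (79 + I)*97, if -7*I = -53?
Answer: 58782/7 ≈ 8397.4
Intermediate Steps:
I = 53/7 (I = -1/7*(-53) = 53/7 ≈ 7.5714)
(79 + I)*97 = (79 + 53/7)*97 = (606/7)*97 = 58782/7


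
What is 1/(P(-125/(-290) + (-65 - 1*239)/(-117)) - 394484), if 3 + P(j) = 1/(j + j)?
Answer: -20557/8109465866 ≈ -2.5349e-6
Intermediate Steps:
P(j) = -3 + 1/(2*j) (P(j) = -3 + 1/(j + j) = -3 + 1/(2*j))
1/(P(-125/(-290) + (-65 - 1*239)/(-117)) - 394484) = 1/((-3 + 1/(2*(-125/(-290) + (-65 - 1*239)/(-117)))) - 394484) = 1/((-3 + 1/(2*(-125*(-1/290) + (-65 - 239)*(-1/117)))) - 394484) = 1/((-3 + 1/(2*(25/58 - 304*(-1/117)))) - 394484) = 1/((-3 + 1/(2*(25/58 + 304/117))) - 394484) = 1/((-3 + 1/(2*(20557/6786))) - 394484) = 1/((-3 + (½)*(6786/20557)) - 394484) = 1/((-3 + 3393/20557) - 394484) = 1/(-58278/20557 - 394484) = 1/(-8109465866/20557) = -20557/8109465866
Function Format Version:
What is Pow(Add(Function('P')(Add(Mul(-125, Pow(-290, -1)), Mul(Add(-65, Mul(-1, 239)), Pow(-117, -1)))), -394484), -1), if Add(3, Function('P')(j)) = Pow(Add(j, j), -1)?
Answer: Rational(-20557, 8109465866) ≈ -2.5349e-6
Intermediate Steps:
Function('P')(j) = Add(-3, Mul(Rational(1, 2), Pow(j, -1))) (Function('P')(j) = Add(-3, Pow(Add(j, j), -1)) = Add(-3, Pow(Mul(2, j), -1)) = Add(-3, Mul(Rational(1, 2), Pow(j, -1))))
Pow(Add(Function('P')(Add(Mul(-125, Pow(-290, -1)), Mul(Add(-65, Mul(-1, 239)), Pow(-117, -1)))), -394484), -1) = Pow(Add(Add(-3, Mul(Rational(1, 2), Pow(Add(Mul(-125, Pow(-290, -1)), Mul(Add(-65, Mul(-1, 239)), Pow(-117, -1))), -1))), -394484), -1) = Pow(Add(Add(-3, Mul(Rational(1, 2), Pow(Add(Mul(-125, Rational(-1, 290)), Mul(Add(-65, -239), Rational(-1, 117))), -1))), -394484), -1) = Pow(Add(Add(-3, Mul(Rational(1, 2), Pow(Add(Rational(25, 58), Mul(-304, Rational(-1, 117))), -1))), -394484), -1) = Pow(Add(Add(-3, Mul(Rational(1, 2), Pow(Add(Rational(25, 58), Rational(304, 117)), -1))), -394484), -1) = Pow(Add(Add(-3, Mul(Rational(1, 2), Pow(Rational(20557, 6786), -1))), -394484), -1) = Pow(Add(Add(-3, Mul(Rational(1, 2), Rational(6786, 20557))), -394484), -1) = Pow(Add(Add(-3, Rational(3393, 20557)), -394484), -1) = Pow(Add(Rational(-58278, 20557), -394484), -1) = Pow(Rational(-8109465866, 20557), -1) = Rational(-20557, 8109465866)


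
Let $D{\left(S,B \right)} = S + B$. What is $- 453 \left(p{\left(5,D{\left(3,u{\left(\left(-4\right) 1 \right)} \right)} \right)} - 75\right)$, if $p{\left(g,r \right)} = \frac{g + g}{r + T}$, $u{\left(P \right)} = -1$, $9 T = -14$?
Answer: $\frac{47565}{2} \approx 23783.0$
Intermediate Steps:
$T = - \frac{14}{9}$ ($T = \frac{1}{9} \left(-14\right) = - \frac{14}{9} \approx -1.5556$)
$D{\left(S,B \right)} = B + S$
$p{\left(g,r \right)} = \frac{2 g}{- \frac{14}{9} + r}$ ($p{\left(g,r \right)} = \frac{g + g}{r - \frac{14}{9}} = \frac{2 g}{- \frac{14}{9} + r}$)
$- 453 \left(p{\left(5,D{\left(3,u{\left(\left(-4\right) 1 \right)} \right)} \right)} - 75\right) = - 453 \left(18 \cdot 5 \frac{1}{-14 + 9 \left(-1 + 3\right)} - 75\right) = - 453 \left(18 \cdot 5 \frac{1}{-14 + 9 \cdot 2} - 75\right) = - 453 \left(18 \cdot 5 \frac{1}{-14 + 18} - 75\right) = - 453 \left(18 \cdot 5 \cdot \frac{1}{4} - 75\right) = - 453 \left(\frac{45}{2} - 75\right) = \left(-453\right) \left(- \frac{105}{2}\right) = \frac{47565}{2}$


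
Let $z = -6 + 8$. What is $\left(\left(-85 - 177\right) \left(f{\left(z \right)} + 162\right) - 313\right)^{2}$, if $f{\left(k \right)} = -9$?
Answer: $1632079201$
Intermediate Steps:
$z = 2$
$\left(\left(-85 - 177\right) \left(f{\left(z \right)} + 162\right) - 313\right)^{2} = \left(\left(-85 - 177\right) \left(-9 + 162\right) - 313\right)^{2} = \left(\left(-262\right) 153 - 313\right)^{2} = \left(-40086 - 313\right)^{2} = \left(-40399\right)^{2} = 1632079201$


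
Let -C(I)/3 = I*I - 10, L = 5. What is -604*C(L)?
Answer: 27180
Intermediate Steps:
C(I) = 30 - 3*I**2 (C(I) = -3*(I*I - 10) = -3*(I**2 - 10) = -3*(-10 + I**2) = 30 - 3*I**2)
-604*C(L) = -604*(30 - 3*5**2) = -604*(30 - 3*25) = -604*(30 - 75) = -604*(-45) = 27180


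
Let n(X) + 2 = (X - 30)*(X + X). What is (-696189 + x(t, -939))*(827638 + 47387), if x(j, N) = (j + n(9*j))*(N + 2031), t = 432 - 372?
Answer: 525750674643675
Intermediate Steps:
n(X) = -2 + 2*X*(-30 + X) (n(X) = -2 + (X - 30)*(X + X) = -2 + (-30 + X)*(2*X) = -2 + 2*X*(-30 + X))
t = 60
x(j, N) = (2031 + N)*(-2 - 539*j + 162*j**2) (x(j, N) = (j + (-2 - 540*j + 2*(9*j)**2))*(N + 2031) = (j + (-2 - 540*j + 2*(81*j**2)))*(2031 + N) = (j + (-2 - 540*j + 162*j**2))*(2031 + N) = (-2 - 539*j + 162*j**2)*(2031 + N) = (2031 + N)*(-2 - 539*j + 162*j**2))
(-696189 + x(t, -939))*(827638 + 47387) = (-696189 + (-4062 - 1094709*60 - 2*(-939) + 329022*60**2 - 539*(-939)*60 + 162*(-939)*60**2))*(827638 + 47387) = (-696189 + (-4062 - 65682540 + 1878 + 329022*3600 + 30367260 + 162*(-939)*3600))*875025 = (-696189 + (-4062 - 65682540 + 1878 + 1184479200 + 30367260 - 547624800))*875025 = (-696189 + 601536936)*875025 = 600840747*875025 = 525750674643675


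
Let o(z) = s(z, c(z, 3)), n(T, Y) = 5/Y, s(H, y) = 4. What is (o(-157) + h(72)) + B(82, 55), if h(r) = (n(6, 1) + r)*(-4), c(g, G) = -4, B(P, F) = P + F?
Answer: -167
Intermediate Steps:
B(P, F) = F + P
h(r) = -20 - 4*r (h(r) = (5/1 + r)*(-4) = (5*1 + r)*(-4) = (5 + r)*(-4) = -20 - 4*r)
o(z) = 4
(o(-157) + h(72)) + B(82, 55) = (4 + (-20 - 4*72)) + (55 + 82) = (4 + (-20 - 288)) + 137 = (4 - 308) + 137 = -304 + 137 = -167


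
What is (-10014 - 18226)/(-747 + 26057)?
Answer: -2824/2531 ≈ -1.1158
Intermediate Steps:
(-10014 - 18226)/(-747 + 26057) = -28240/25310 = -28240*1/25310 = -2824/2531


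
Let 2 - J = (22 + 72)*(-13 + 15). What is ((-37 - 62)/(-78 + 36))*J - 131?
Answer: -3986/7 ≈ -569.43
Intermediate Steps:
J = -186 (J = 2 - (22 + 72)*(-13 + 15) = 2 - 94*2 = 2 - 1*188 = 2 - 188 = -186)
((-37 - 62)/(-78 + 36))*J - 131 = ((-37 - 62)/(-78 + 36))*(-186) - 131 = -99/(-42)*(-186) - 131 = -99*(-1/42)*(-186) - 131 = (33/14)*(-186) - 131 = -3069/7 - 131 = -3986/7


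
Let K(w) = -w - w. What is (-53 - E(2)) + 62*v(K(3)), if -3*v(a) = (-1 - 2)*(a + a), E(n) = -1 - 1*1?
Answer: -795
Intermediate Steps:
K(w) = -2*w
E(n) = -2 (E(n) = -1 - 1 = -2)
v(a) = 2*a (v(a) = -(-1 - 2)*(a + a)/3 = -(-1)*2*a = -(-2)*a = 2*a)
(-53 - E(2)) + 62*v(K(3)) = (-53 - 1*(-2)) + 62*(2*(-2*3)) = (-53 + 2) + 62*(2*(-6)) = -51 + 62*(-12) = -51 - 744 = -795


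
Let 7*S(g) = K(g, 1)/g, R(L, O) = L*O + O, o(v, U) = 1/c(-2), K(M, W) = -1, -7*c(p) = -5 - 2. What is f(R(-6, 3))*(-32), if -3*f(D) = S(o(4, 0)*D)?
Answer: 32/315 ≈ 0.10159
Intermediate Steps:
c(p) = 1 (c(p) = -(-5 - 2)/7 = -⅐*(-7) = 1)
o(v, U) = 1 (o(v, U) = 1/1 = 1)
R(L, O) = O + L*O
S(g) = -1/(7*g) (S(g) = (-1/g)/7 = -1/(7*g))
f(D) = 1/(21*D) (f(D) = -(-1)/(21*(1*D)) = -(-1)/(21*D) = 1/(21*D))
f(R(-6, 3))*(-32) = (1/(21*((3*(1 - 6)))))*(-32) = (1/(21*((3*(-5)))))*(-32) = ((1/21)/(-15))*(-32) = ((1/21)*(-1/15))*(-32) = -1/315*(-32) = 32/315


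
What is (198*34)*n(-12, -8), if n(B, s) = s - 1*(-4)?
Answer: -26928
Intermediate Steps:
n(B, s) = 4 + s (n(B, s) = s + 4 = 4 + s)
(198*34)*n(-12, -8) = (198*34)*(4 - 8) = 6732*(-4) = -26928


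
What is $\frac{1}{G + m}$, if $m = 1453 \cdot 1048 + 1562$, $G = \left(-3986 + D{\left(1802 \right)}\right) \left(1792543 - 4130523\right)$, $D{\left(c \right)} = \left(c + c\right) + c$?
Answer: $- \frac{1}{3318407294} \approx -3.0135 \cdot 10^{-10}$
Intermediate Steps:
$D{\left(c \right)} = 3 c$ ($D{\left(c \right)} = 2 c + c = 3 c$)
$G = -3319931600$ ($G = \left(-3986 + 3 \cdot 1802\right) \left(1792543 - 4130523\right) = \left(-3986 + 5406\right) \left(1792543 - 4130523\right) = 1420 \left(1792543 - 4130523\right) = 1420 \left(-2337980\right) = -3319931600$)
$m = 1524306$ ($m = 1522744 + 1562 = 1524306$)
$\frac{1}{G + m} = \frac{1}{-3319931600 + 1524306} = \frac{1}{-3318407294} = - \frac{1}{3318407294}$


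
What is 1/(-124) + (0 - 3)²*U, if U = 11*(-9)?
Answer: -110485/124 ≈ -891.01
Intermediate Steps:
U = -99
1/(-124) + (0 - 3)²*U = 1/(-124) + (0 - 3)²*(-99) = -1/124 + (-3)²*(-99) = -1/124 + 9*(-99) = -1/124 - 891 = -110485/124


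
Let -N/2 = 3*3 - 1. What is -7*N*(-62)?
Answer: -6944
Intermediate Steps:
N = -16 (N = -2*(3*3 - 1) = -2*(9 - 1) = -2*8 = -16)
-7*N*(-62) = -7*(-16)*(-62) = 112*(-62) = -6944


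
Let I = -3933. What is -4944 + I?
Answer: -8877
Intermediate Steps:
-4944 + I = -4944 - 3933 = -8877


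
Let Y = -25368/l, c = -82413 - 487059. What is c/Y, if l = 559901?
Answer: 13285330928/1057 ≈ 1.2569e+7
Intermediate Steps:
c = -569472
Y = -25368/559901 ≈ -0.045308
c/Y = -569472/(-25368/559901) = -569472*(-559901/25368) = 13285330928/1057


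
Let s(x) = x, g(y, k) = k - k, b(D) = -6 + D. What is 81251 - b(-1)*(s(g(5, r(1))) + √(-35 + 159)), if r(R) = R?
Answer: 81251 + 14*√31 ≈ 81329.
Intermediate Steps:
g(y, k) = 0
81251 - b(-1)*(s(g(5, r(1))) + √(-35 + 159)) = 81251 - (-6 - 1)*(0 + √(-35 + 159)) = 81251 - (-7)*(0 + √124) = 81251 - (-7)*(0 + 2*√31) = 81251 - (-7)*2*√31 = 81251 - (-14)*√31 = 81251 + 14*√31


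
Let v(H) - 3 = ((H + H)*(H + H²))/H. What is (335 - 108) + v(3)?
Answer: 254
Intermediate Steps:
v(H) = 3 + 2*H + 2*H² (v(H) = 3 + ((H + H)*(H + H²))/H = 3 + ((2*H)*(H + H²))/H = 3 + (2*H*(H + H²))/H = 3 + (2*H + 2*H²) = 3 + 2*H + 2*H²)
(335 - 108) + v(3) = (335 - 108) + (3 + 2*3 + 2*3²) = 227 + (3 + 6 + 2*9) = 227 + (3 + 6 + 18) = 227 + 27 = 254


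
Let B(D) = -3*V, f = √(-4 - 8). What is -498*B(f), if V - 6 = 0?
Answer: 8964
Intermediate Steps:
V = 6 (V = 6 + 0 = 6)
f = 2*I*√3 (f = √(-12) = 2*I*√3 ≈ 3.4641*I)
B(D) = -18 (B(D) = -3*6 = -18)
-498*B(f) = -498*(-18) = 8964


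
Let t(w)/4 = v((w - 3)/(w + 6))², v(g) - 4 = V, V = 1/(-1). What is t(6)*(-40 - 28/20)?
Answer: -7452/5 ≈ -1490.4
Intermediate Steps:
V = -1
v(g) = 3 (v(g) = 4 - 1 = 3)
t(w) = 36 (t(w) = 4*3² = 4*9 = 36)
t(6)*(-40 - 28/20) = 36*(-40 - 28/20) = 36*(-40 - 28*1/20) = 36*(-40 - 7/5) = 36*(-207/5) = -7452/5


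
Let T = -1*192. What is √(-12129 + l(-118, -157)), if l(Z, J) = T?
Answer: 111*I ≈ 111.0*I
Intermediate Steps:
T = -192
l(Z, J) = -192
√(-12129 + l(-118, -157)) = √(-12129 - 192) = √(-12321) = 111*I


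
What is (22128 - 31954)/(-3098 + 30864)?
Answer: -4913/13883 ≈ -0.35389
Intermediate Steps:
(22128 - 31954)/(-3098 + 30864) = -9826/27766 = -9826*1/27766 = -4913/13883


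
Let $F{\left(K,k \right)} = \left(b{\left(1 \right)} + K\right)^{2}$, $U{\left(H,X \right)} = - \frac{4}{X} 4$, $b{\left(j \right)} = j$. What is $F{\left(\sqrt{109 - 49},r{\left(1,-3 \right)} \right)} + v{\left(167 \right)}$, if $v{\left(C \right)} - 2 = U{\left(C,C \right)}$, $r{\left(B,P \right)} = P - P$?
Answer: $\frac{10505}{167} + 4 \sqrt{15} \approx 78.396$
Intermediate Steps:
$U{\left(H,X \right)} = - \frac{16}{X}$
$r{\left(B,P \right)} = 0$
$F{\left(K,k \right)} = \left(1 + K\right)^{2}$
$v{\left(C \right)} = 2 - \frac{16}{C}$
$F{\left(\sqrt{109 - 49},r{\left(1,-3 \right)} \right)} + v{\left(167 \right)} = \left(1 + \sqrt{109 - 49}\right)^{2} + \left(2 - \frac{16}{167}\right) = \left(1 + \sqrt{60}\right)^{2} + \left(2 - \frac{16}{167}\right) = \left(1 + 2 \sqrt{15}\right)^{2} + \left(2 - \frac{16}{167}\right) = \left(1 + 2 \sqrt{15}\right)^{2} + \frac{318}{167} = \frac{318}{167} + \left(1 + 2 \sqrt{15}\right)^{2}$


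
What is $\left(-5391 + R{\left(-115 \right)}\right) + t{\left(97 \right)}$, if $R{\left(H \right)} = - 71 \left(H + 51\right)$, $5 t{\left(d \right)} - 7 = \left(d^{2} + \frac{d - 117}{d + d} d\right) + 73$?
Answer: $\frac{5244}{5} \approx 1048.8$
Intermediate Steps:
$t{\left(d \right)} = \frac{43}{10} + \frac{d^{2}}{5} + \frac{d}{10}$ ($t{\left(d \right)} = \frac{7}{5} + \frac{\left(d^{2} + \frac{d - 117}{d + d} d\right) + 73}{5} = \frac{7}{5} + \frac{\left(d^{2} + \frac{-117 + d}{2 d} d\right) + 73}{5} = \frac{7}{5} + \frac{\left(d^{2} + \left(- \frac{117}{2} + \frac{d}{2}\right)\right) + 73}{5} = \frac{7}{5} + \frac{\left(- \frac{117}{2} + d^{2} + \frac{d}{2}\right) + 73}{5} = \frac{7}{5} + \frac{\frac{29}{2} + d^{2} + \frac{d}{2}}{5} = \frac{7}{5} + \left(\frac{29}{10} + \frac{d^{2}}{5} + \frac{d}{10}\right) = \frac{43}{10} + \frac{d^{2}}{5} + \frac{d}{10}$)
$R{\left(H \right)} = -3621 - 71 H$ ($R{\left(H \right)} = - 71 \left(51 + H\right) = -3621 - 71 H$)
$\left(-5391 + R{\left(-115 \right)}\right) + t{\left(97 \right)} = \left(-5391 - -4544\right) + \left(\frac{43}{10} + \frac{97^{2}}{5} + \frac{1}{10} \cdot 97\right) = \left(-5391 + \left(-3621 + 8165\right)\right) + \left(\frac{43}{10} + \frac{1}{5} \cdot 9409 + \frac{97}{10}\right) = \left(-5391 + 4544\right) + \left(\frac{43}{10} + \frac{9409}{5} + \frac{97}{10}\right) = -847 + \frac{9479}{5} = \frac{5244}{5}$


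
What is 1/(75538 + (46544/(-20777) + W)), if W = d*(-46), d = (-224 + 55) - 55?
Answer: 20777/1783492690 ≈ 1.1650e-5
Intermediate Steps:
d = -224 (d = -169 - 55 = -224)
W = 10304 (W = -224*(-46) = 10304)
1/(75538 + (46544/(-20777) + W)) = 1/(75538 + (46544/(-20777) + 10304)) = 1/(75538 + (46544*(-1/20777) + 10304)) = 1/(75538 + (-46544/20777 + 10304)) = 1/(75538 + 214039664/20777) = 1/(1783492690/20777) = 20777/1783492690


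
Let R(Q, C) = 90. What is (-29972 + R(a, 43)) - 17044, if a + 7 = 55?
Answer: -46926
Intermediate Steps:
a = 48 (a = -7 + 55 = 48)
(-29972 + R(a, 43)) - 17044 = (-29972 + 90) - 17044 = -29882 - 17044 = -46926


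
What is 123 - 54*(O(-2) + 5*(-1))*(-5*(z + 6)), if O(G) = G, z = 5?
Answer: -20667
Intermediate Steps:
123 - 54*(O(-2) + 5*(-1))*(-5*(z + 6)) = 123 - 54*(-2 + 5*(-1))*(-5*(5 + 6)) = 123 - 54*(-2 - 5)*(-5*11) = 123 - (-378)*(-55) = 123 - 54*385 = 123 - 20790 = -20667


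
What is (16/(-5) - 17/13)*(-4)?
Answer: 1172/65 ≈ 18.031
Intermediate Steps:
(16/(-5) - 17/13)*(-4) = (16*(-⅕) - 17*1/13)*(-4) = (-16/5 - 17/13)*(-4) = -293/65*(-4) = 1172/65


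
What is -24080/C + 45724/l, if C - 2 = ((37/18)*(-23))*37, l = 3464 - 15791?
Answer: 79692844/7912173 ≈ 10.072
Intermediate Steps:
l = -12327
C = -31451/18 (C = 2 + ((37/18)*(-23))*37 = 2 - 851/18*37 = 2 - 31487/18 = -31451/18 ≈ -1747.3)
-24080/C + 45724/l = -24080/(-31451/18) + 45724/(-12327) = -24080*(-18/31451) + 45724*(-1/12327) = 61920/4493 - 6532/1761 = 79692844/7912173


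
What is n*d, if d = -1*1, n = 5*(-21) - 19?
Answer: 124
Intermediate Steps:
n = -124 (n = -105 - 19 = -124)
d = -1
n*d = -124*(-1) = 124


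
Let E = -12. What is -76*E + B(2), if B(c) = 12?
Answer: 924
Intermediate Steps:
-76*E + B(2) = -76*(-12) + 12 = 912 + 12 = 924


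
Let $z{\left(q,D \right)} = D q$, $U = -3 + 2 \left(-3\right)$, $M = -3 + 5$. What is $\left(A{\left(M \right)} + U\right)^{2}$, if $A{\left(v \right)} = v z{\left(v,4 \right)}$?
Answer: $49$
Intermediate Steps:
$M = 2$
$U = -9$ ($U = -3 - 6 = -9$)
$A{\left(v \right)} = 4 v^{2}$ ($A{\left(v \right)} = v 4 v = 4 v^{2}$)
$\left(A{\left(M \right)} + U\right)^{2} = \left(4 \cdot 2^{2} - 9\right)^{2} = \left(4 \cdot 4 - 9\right)^{2} = \left(16 - 9\right)^{2} = 7^{2} = 49$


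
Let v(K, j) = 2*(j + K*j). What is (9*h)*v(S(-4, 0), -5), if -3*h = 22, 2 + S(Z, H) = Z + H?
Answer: -3300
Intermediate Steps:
S(Z, H) = -2 + H + Z (S(Z, H) = -2 + (Z + H) = -2 + (H + Z) = -2 + H + Z)
v(K, j) = 2*j + 2*K*j
h = -22/3 (h = -1/3*22 = -22/3 ≈ -7.3333)
(9*h)*v(S(-4, 0), -5) = (9*(-22/3))*(2*(-5)*(1 + (-2 + 0 - 4))) = -132*(-5)*(1 - 6) = -132*(-5)*(-5) = -66*50 = -3300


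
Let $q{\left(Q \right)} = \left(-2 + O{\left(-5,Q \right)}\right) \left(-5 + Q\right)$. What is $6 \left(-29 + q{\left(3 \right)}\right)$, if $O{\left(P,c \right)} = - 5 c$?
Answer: $30$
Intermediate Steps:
$q{\left(Q \right)} = \left(-5 + Q\right) \left(-2 - 5 Q\right)$ ($q{\left(Q \right)} = \left(-2 - 5 Q\right) \left(-5 + Q\right) = \left(-5 + Q\right) \left(-2 - 5 Q\right)$)
$6 \left(-29 + q{\left(3 \right)}\right) = 6 \left(-29 + \left(10 - 5 \cdot 3^{2} + 23 \cdot 3\right)\right) = 6 \left(-29 + \left(10 - 45 + 69\right)\right) = 6 \left(-29 + 34\right) = 6 \cdot 5 = 30$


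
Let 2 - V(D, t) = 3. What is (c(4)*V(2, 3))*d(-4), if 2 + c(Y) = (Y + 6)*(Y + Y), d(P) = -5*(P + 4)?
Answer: 0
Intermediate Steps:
d(P) = -20 - 5*P (d(P) = -5*(4 + P) = -20 - 5*P)
V(D, t) = -1 (V(D, t) = 2 - 1*3 = 2 - 3 = -1)
c(Y) = -2 + 2*Y*(6 + Y) (c(Y) = -2 + (Y + 6)*(Y + Y) = -2 + (6 + Y)*(2*Y) = -2 + 2*Y*(6 + Y))
(c(4)*V(2, 3))*d(-4) = ((-2 + 2*4² + 12*4)*(-1))*(-20 - 5*(-4)) = ((-2 + 2*16 + 48)*(-1))*(-20 + 20) = ((-2 + 32 + 48)*(-1))*0 = (78*(-1))*0 = -78*0 = 0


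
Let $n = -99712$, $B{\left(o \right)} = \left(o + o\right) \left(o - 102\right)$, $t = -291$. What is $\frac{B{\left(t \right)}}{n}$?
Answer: $- \frac{114363}{49856} \approx -2.2939$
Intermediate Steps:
$B{\left(o \right)} = 2 o \left(-102 + o\right)$
$\frac{B{\left(t \right)}}{n} = \frac{2 \left(-291\right) \left(-102 - 291\right)}{-99712} = 2 \left(-291\right) \left(-393\right) \left(- \frac{1}{99712}\right) = 228726 \left(- \frac{1}{99712}\right) = - \frac{114363}{49856}$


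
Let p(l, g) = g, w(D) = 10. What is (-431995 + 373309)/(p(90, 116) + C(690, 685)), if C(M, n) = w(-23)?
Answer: -9781/21 ≈ -465.76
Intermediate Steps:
C(M, n) = 10
(-431995 + 373309)/(p(90, 116) + C(690, 685)) = (-431995 + 373309)/(116 + 10) = -58686/126 = -58686*1/126 = -9781/21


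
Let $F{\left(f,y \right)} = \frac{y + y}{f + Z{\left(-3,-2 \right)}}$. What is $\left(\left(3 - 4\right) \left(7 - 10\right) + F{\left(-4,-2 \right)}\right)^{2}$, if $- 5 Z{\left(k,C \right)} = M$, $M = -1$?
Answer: $\frac{5929}{361} \approx 16.424$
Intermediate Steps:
$Z{\left(k,C \right)} = \frac{1}{5}$ ($Z{\left(k,C \right)} = \left(- \frac{1}{5}\right) \left(-1\right) = \frac{1}{5}$)
$F{\left(f,y \right)} = \frac{2 y}{\frac{1}{5} + f}$ ($F{\left(f,y \right)} = \frac{y + y}{f + \frac{1}{5}} = \frac{2 y}{\frac{1}{5} + f}$)
$\left(\left(3 - 4\right) \left(7 - 10\right) + F{\left(-4,-2 \right)}\right)^{2} = \left(\left(3 - 4\right) \left(7 - 10\right) + 10 \left(-2\right) \frac{1}{1 + 5 \left(-4\right)}\right)^{2} = \left(\left(-1\right) \left(-3\right) + 10 \left(-2\right) \frac{1}{1 - 20}\right)^{2} = \left(3 + 10 \left(-2\right) \frac{1}{-19}\right)^{2} = \left(3 + 10 \left(-2\right) \left(- \frac{1}{19}\right)\right)^{2} = \left(3 + \frac{20}{19}\right)^{2} = \left(\frac{77}{19}\right)^{2} = \frac{5929}{361}$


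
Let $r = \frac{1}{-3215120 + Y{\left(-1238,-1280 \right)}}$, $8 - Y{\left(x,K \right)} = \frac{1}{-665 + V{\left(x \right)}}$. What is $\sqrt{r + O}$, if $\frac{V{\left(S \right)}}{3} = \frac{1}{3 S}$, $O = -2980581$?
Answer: $\frac{i \sqrt{20882321416807625174012738813570}}{2646908470114} \approx 1726.4 i$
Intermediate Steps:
$V{\left(S \right)} = \frac{1}{S}$ ($V{\left(S \right)} = 3 \frac{1}{3 S} = \frac{1}{S}$)
$Y{\left(x,K \right)} = 8 - \frac{1}{-665 + \frac{1}{x}}$
$r = - \frac{823271}{2646908470114}$ ($r = \frac{1}{-3215120 + \frac{-8 + 5321 \left(-1238\right)}{-1 + 665 \left(-1238\right)}} = \frac{1}{-3215120 + \frac{-8 - 6587398}{-1 - 823270}} = \frac{1}{-3215120 + \frac{1}{-823271} \left(-6587406\right)} = \frac{1}{-3215120 - - \frac{6587406}{823271}} = \frac{1}{-3215120 + \frac{6587406}{823271}} = \frac{1}{- \frac{2646908470114}{823271}} = - \frac{823271}{2646908470114} \approx -3.1103 \cdot 10^{-7}$)
$\sqrt{r + O} = \sqrt{- \frac{823271}{2646908470114} - 2980581} = \sqrt{- \frac{7889325094761679505}{2646908470114}} = \frac{i \sqrt{20882321416807625174012738813570}}{2646908470114}$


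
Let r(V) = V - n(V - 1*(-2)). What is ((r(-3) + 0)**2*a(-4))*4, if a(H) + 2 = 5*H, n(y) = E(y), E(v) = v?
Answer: -352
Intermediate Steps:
n(y) = y
a(H) = -2 + 5*H
r(V) = -2 (r(V) = V - (V - 1*(-2)) = V - (V + 2) = V - (2 + V) = V + (-2 - V) = -2)
((r(-3) + 0)**2*a(-4))*4 = ((-2 + 0)**2*(-2 + 5*(-4)))*4 = ((-2)**2*(-2 - 20))*4 = (4*(-22))*4 = -88*4 = -352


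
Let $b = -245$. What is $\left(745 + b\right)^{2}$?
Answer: $250000$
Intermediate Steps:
$\left(745 + b\right)^{2} = \left(745 - 245\right)^{2} = 500^{2} = 250000$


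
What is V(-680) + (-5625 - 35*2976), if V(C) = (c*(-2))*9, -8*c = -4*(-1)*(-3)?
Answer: -109812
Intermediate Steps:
c = 3/2 (c = -(-4*(-1))*(-3)/8 = -(-3)/2 = -1/8*(-12) = 3/2 ≈ 1.5000)
V(C) = -27 (V(C) = ((3/2)*(-2))*9 = -3*9 = -27)
V(-680) + (-5625 - 35*2976) = -27 + (-5625 - 35*2976) = -27 + (-5625 - 104160) = -27 - 109785 = -109812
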